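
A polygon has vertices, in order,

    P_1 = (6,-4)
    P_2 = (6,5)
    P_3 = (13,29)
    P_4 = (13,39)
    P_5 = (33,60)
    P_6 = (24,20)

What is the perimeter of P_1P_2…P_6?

144

|P_1P_2| = √((0)² + (9)²) = √81 = 9
|P_2P_3| = √((7)² + (24)²) = √625 = 25
|P_3P_4| = √((0)² + (10)²) = √100 = 10
|P_4P_5| = √((20)² + (21)²) = √841 = 29
|P_5P_6| = √((-9)² + (-40)²) = √1681 = 41
|P_6P_1| = √((-18)² + (-24)²) = √900 = 30
Perimeter = 9 + 25 + 10 + 29 + 41 + 30 = 144.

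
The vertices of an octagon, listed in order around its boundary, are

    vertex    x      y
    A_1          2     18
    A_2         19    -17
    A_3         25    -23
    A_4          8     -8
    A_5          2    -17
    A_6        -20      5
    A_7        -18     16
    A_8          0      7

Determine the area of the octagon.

Cross-terms: -376, -12, -16, -120, -330, -230, -126, -14  ⇒  Σ = -1224
Area = |Σ|/2 = 612.

612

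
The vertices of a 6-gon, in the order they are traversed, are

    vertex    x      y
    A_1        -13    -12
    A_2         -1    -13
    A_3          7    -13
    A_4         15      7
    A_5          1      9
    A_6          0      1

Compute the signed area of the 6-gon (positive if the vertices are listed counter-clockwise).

323.5

A_1→A_2: (-13)(-13) − (-1)(-12) = 157
A_2→A_3: (-1)(-13) − (7)(-13) = 104
A_3→A_4: (7)(7) − (15)(-13) = 244
A_4→A_5: (15)(9) − (1)(7) = 128
A_5→A_6: (1)(1) − (0)(9) = 1
A_6→A_1: (0)(-12) − (-13)(1) = 13
Σ = 647
Signed area = Σ/2 = 323.5 (positive ⇒ counter-clockwise traversal).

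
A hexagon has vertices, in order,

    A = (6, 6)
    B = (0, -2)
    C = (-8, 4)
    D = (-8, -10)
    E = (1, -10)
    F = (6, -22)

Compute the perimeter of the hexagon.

84

|AB| = √((-6)² + (-8)²) = √100 = 10
|BC| = √((-8)² + (6)²) = √100 = 10
|CD| = √((0)² + (-14)²) = √196 = 14
|DE| = √((9)² + (0)²) = √81 = 9
|EF| = √((5)² + (-12)²) = √169 = 13
|FA| = √((0)² + (28)²) = √784 = 28
Perimeter = 10 + 10 + 14 + 9 + 13 + 28 = 84.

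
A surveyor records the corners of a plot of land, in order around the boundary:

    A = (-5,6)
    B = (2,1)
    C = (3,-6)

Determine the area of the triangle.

Apply Gauss's area formula: 2A = Σ (x_i·y_{i+1} − x_{i+1}·y_i), indices taken mod 3.
A→B: (-5)(1) − (2)(6) = -17
B→C: (2)(-6) − (3)(1) = -15
C→A: (3)(6) − (-5)(-6) = -12
Σ = -44
Area = |Σ|/2 = 22.

22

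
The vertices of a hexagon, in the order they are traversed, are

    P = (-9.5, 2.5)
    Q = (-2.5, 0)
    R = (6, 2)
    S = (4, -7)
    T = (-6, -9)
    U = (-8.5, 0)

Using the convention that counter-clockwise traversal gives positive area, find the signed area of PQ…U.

Apply Gauss's area formula: 2A = Σ (x_i·y_{i+1} − x_{i+1}·y_i), indices taken mod 6.
Σ = (6.25) + (-5) + (-50) + (-78) + (-76.5) + (-21.25) = -224.5
Signed area = Σ/2 = -112.25 (negative ⇒ clockwise traversal).

-112.25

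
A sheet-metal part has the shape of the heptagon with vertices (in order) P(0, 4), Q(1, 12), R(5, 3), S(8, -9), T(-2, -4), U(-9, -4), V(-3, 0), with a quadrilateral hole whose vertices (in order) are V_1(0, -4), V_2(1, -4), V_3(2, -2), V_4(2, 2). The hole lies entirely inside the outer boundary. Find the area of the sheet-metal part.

Outer boundary:
Σ = (-4) + (-57) + (-69) + (-50) + (-28) + (-12) + (-12) = -232
Area = |Σ|/2 = 116.
Hole:
Apply the surveyor's formula: 2A = Σ (x_i·y_{i+1} − x_{i+1}·y_i), indices taken mod 4.
Σ = (4) + (6) + (8) + (-8) = 10
Area = |Σ|/2 = 5.
Net area = 116 − 5 = 111.

111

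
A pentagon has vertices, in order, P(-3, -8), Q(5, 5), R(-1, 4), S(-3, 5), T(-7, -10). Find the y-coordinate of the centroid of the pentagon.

Apply the shoelace (surveyor's) formula. First the cross-terms c_i = x_i·y_{i+1} − x_{i+1}·y_i:
  25, 25, 7, 65, 26  ⇒  2A = 148, A = 74.
Then Σ (y_i + y_{i+1})·c_i = -580, so ȳ = -580 / (6·74) = -145/111.

-145/111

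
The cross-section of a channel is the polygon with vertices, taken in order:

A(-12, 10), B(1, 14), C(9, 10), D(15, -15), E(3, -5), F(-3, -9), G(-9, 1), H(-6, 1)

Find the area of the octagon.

393

Σ = (-178) + (-116) + (-285) + (-30) + (-42) + (-84) + (-3) + (-48) = -786
Area = |Σ|/2 = 393.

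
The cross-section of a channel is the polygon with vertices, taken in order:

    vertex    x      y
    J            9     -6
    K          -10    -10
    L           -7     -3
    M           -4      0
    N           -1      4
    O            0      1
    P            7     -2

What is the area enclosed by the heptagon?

125

Σ = (-150) + (-40) + (-12) + (-16) + (-1) + (-7) + (-24) = -250
Area = |Σ|/2 = 125.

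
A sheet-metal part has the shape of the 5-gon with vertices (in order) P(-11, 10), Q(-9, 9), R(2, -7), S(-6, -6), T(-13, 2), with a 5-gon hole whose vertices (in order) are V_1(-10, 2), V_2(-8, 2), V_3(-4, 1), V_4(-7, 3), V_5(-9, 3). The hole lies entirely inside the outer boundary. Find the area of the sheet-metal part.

Outer boundary:
Apply the surveyor's formula: 2A = Σ (x_i·y_{i+1} − x_{i+1}·y_i), indices taken mod 5.
P→Q: (-11)(9) − (-9)(10) = -9
Q→R: (-9)(-7) − (2)(9) = 45
R→S: (2)(-6) − (-6)(-7) = -54
S→T: (-6)(2) − (-13)(-6) = -90
T→P: (-13)(10) − (-11)(2) = -108
Σ = -216
Area = |Σ|/2 = 108.
Hole:
Σ = (-4) + (0) + (-5) + (6) + (12) = 9
Area = |Σ|/2 = 4.5.
Net area = 108 − 4.5 = 103.5.

103.5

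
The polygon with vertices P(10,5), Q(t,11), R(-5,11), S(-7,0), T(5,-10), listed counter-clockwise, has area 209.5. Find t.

Write out the shoelace sum; only the two edges meeting at Q involve t:
2·Area = [(10·11 − t·5) + (t·11 − (-5)·11)] + 272
       = 6·t + 437 = 419
⇒ t = -3.

-3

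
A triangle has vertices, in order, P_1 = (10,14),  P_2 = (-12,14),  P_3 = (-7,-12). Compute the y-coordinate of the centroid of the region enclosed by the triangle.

Apply the shoelace formula. First the cross-terms c_i = x_i·y_{i+1} − x_{i+1}·y_i:
  308, 242, 22  ⇒  2A = 572, A = 286.
Then Σ (y_i + y_{i+1})·c_i = 9152, so ȳ = 9152 / (6·286) = 16/3.

16/3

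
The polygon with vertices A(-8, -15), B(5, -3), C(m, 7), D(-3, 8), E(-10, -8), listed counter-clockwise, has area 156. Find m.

-3

The doubled signed area Σ (x_i y_{i+1} − x_{i+1} y_i) is linear in m.
With m=0 it equals 345; the coefficient of m is 11 (from the two edges through C).
So 11·m + 345 = 2·156 = 312 ⇒ m = -3.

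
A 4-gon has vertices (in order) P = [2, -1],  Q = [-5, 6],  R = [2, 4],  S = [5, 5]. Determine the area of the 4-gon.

Apply the surveyor's formula: 2A = Σ (x_i·y_{i+1} − x_{i+1}·y_i), indices taken mod 4.
Σ = (7) + (-32) + (-10) + (-15) = -50
Area = |Σ|/2 = 25.

25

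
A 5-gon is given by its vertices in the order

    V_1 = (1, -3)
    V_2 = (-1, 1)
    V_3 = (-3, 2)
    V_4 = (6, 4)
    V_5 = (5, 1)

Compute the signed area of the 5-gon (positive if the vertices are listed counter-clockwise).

Apply the shoelace formula: 2A = Σ (x_i·y_{i+1} − x_{i+1}·y_i), indices taken mod 5.
Σ = (-2) + (1) + (-24) + (-14) + (-16) = -55
Signed area = Σ/2 = -27.5 (negative ⇒ clockwise traversal).

-27.5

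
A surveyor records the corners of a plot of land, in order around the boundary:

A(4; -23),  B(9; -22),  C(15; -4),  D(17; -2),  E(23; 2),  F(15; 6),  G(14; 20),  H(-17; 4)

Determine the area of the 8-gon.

813

Σ = (119) + (294) + (38) + (80) + (108) + (216) + (396) + (375) = 1626
Area = |Σ|/2 = 813.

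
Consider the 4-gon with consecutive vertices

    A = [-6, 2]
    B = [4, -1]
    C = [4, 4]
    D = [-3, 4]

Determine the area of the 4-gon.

32

Σ = (-2) + (20) + (28) + (18) = 64
Area = |Σ|/2 = 32.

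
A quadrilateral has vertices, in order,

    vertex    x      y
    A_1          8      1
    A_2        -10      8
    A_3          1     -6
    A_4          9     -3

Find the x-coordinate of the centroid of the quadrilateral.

Apply Gauss's area formula. First the cross-terms c_i = x_i·y_{i+1} − x_{i+1}·y_i:
  74, 52, 51, 33  ⇒  2A = 210, A = 105.
Then Σ (x_i + x_{i+1})·c_i = 455, so x̄ = 455 / (6·105) = 13/18.

13/18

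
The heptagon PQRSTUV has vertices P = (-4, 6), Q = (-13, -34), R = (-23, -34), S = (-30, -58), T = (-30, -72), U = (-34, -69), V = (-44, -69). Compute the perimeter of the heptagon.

|PQ| = √((-9)² + (-40)²) = √1681 = 41
|QR| = √((-10)² + (0)²) = √100 = 10
|RS| = √((-7)² + (-24)²) = √625 = 25
|ST| = √((0)² + (-14)²) = √196 = 14
|TU| = √((-4)² + (3)²) = √25 = 5
|UV| = √((-10)² + (0)²) = √100 = 10
|VP| = √((40)² + (75)²) = √7225 = 85
Perimeter = 41 + 10 + 25 + 14 + 5 + 10 + 85 = 190.

190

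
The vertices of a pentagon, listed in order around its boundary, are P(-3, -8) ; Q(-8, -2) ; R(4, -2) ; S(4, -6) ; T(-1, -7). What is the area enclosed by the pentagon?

48.5

P→Q: (-3)(-2) − (-8)(-8) = -58
Q→R: (-8)(-2) − (4)(-2) = 24
R→S: (4)(-6) − (4)(-2) = -16
S→T: (4)(-7) − (-1)(-6) = -34
T→P: (-1)(-8) − (-3)(-7) = -13
Σ = -97
Area = |Σ|/2 = 48.5.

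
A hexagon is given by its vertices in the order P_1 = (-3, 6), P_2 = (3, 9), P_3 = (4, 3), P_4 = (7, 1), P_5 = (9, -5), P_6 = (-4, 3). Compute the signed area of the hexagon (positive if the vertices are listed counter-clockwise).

-70.5

P_1→P_2: (-3)(9) − (3)(6) = -45
P_2→P_3: (3)(3) − (4)(9) = -27
P_3→P_4: (4)(1) − (7)(3) = -17
P_4→P_5: (7)(-5) − (9)(1) = -44
P_5→P_6: (9)(3) − (-4)(-5) = 7
P_6→P_1: (-4)(6) − (-3)(3) = -15
Σ = -141
Signed area = Σ/2 = -70.5 (negative ⇒ clockwise traversal).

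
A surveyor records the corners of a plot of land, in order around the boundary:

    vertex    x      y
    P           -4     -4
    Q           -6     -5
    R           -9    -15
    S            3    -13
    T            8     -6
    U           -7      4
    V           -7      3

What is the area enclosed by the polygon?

163

Apply the shoelace formula: 2A = Σ (x_i·y_{i+1} − x_{i+1}·y_i), indices taken mod 7.
Cross-terms: -4, 45, 162, 86, -10, 7, 40  ⇒  Σ = 326
Area = |Σ|/2 = 163.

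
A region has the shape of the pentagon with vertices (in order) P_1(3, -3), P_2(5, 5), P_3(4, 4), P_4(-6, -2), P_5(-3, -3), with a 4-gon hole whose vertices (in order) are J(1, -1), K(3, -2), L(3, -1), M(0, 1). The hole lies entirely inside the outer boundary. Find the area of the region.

35

Outer boundary:
Apply the shoelace formula: 2A = Σ (x_i·y_{i+1} − x_{i+1}·y_i), indices taken mod 5.
Σ = (30) + (0) + (16) + (12) + (18) = 76
Area = |Σ|/2 = 38.
Hole:
Cross-terms: 1, 3, 3, -1  ⇒  Σ = 6
Area = |Σ|/2 = 3.
Net area = 38 − 3 = 35.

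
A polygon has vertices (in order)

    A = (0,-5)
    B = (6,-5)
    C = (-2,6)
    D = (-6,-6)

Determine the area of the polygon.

Apply the shoelace (surveyor's) formula: 2A = Σ (x_i·y_{i+1} − x_{i+1}·y_i), indices taken mod 4.
Σ = (30) + (26) + (48) + (30) = 134
Area = |Σ|/2 = 67.

67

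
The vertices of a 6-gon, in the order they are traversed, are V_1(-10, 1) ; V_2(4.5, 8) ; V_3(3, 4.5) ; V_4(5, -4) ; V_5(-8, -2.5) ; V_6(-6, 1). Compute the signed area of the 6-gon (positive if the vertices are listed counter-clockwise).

-93.125

Cross-terms: -84.5, -3.75, -34.5, -44.5, -23, 4  ⇒  Σ = -186.25
Signed area = Σ/2 = -93.125 (negative ⇒ clockwise traversal).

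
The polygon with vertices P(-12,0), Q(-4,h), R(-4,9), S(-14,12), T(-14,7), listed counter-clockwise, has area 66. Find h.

8

The doubled signed area Σ (x_i y_{i+1} − x_{i+1} y_i) is linear in h.
With h=0 it equals 196; the coefficient of h is -8 (from the two edges through Q).
So -8·h + 196 = 2·66 = 132 ⇒ h = 8.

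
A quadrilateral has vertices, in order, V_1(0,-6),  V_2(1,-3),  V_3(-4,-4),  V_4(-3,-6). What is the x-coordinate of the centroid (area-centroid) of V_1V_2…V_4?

Apply Gauss's area formula. First the cross-terms c_i = x_i·y_{i+1} − x_{i+1}·y_i:
  6, -16, 12, 18  ⇒  2A = 20, A = 10.
Then Σ (x_i + x_{i+1})·c_i = -84, so x̄ = -84 / (6·10) = -1.4.

-1.4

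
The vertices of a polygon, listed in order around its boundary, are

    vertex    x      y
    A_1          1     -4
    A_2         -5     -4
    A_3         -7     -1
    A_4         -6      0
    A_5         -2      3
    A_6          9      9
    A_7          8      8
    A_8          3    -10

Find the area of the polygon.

Σ = (-24) + (-23) + (-6) + (-18) + (-45) + (0) + (-104) + (-2) = -222
Area = |Σ|/2 = 111.

111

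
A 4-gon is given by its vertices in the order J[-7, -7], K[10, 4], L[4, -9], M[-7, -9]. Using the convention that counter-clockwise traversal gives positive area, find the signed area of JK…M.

-88.5

Apply the shoelace formula: 2A = Σ (x_i·y_{i+1} − x_{i+1}·y_i), indices taken mod 4.
Σ = (42) + (-106) + (-99) + (-14) = -177
Signed area = Σ/2 = -88.5 (negative ⇒ clockwise traversal).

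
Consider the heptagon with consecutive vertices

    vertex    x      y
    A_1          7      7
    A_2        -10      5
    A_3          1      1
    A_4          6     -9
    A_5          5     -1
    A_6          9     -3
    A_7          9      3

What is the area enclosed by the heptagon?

Apply the shoelace (surveyor's) formula: 2A = Σ (x_i·y_{i+1} − x_{i+1}·y_i), indices taken mod 7.
Σ = (105) + (-15) + (-15) + (39) + (-6) + (54) + (42) = 204
Area = |Σ|/2 = 102.

102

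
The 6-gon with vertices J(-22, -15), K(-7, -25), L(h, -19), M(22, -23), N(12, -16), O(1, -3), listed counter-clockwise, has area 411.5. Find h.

Write out the shoelace sum; only the two edges meeting at L involve h:
2·Area = [((-7)·(-19) − h·(-25)) + (h·(-23) − 22·(-19))] + 268
       = 2·h + 819 = 823
⇒ h = 2.

2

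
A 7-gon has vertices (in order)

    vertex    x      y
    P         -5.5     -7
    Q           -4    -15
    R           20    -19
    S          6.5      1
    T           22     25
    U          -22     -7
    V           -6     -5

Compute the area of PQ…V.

Apply the surveyor's formula: 2A = Σ (x_i·y_{i+1} − x_{i+1}·y_i), indices taken mod 7.
Cross-terms: 54.5, 376, 143.5, 140.5, 396, 68, 14.5  ⇒  Σ = 1193
Area = |Σ|/2 = 596.5.

596.5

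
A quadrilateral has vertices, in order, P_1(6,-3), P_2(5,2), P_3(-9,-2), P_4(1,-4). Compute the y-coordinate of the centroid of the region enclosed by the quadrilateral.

-67/47

Apply the shoelace (surveyor's) formula. First the cross-terms c_i = x_i·y_{i+1} − x_{i+1}·y_i:
  27, 8, 38, 21  ⇒  2A = 94, A = 47.
Then Σ (y_i + y_{i+1})·c_i = -402, so ȳ = -402 / (6·47) = -67/47.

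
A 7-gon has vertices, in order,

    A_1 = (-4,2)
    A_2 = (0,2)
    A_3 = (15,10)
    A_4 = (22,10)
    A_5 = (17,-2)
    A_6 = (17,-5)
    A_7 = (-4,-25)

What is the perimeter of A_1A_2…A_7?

|A_1A_2| = √((4)² + (0)²) = √16 = 4
|A_2A_3| = √((15)² + (8)²) = √289 = 17
|A_3A_4| = √((7)² + (0)²) = √49 = 7
|A_4A_5| = √((-5)² + (-12)²) = √169 = 13
|A_5A_6| = √((0)² + (-3)²) = √9 = 3
|A_6A_7| = √((-21)² + (-20)²) = √841 = 29
|A_7A_1| = √((0)² + (27)²) = √729 = 27
Perimeter = 4 + 17 + 7 + 13 + 3 + 29 + 27 = 100.

100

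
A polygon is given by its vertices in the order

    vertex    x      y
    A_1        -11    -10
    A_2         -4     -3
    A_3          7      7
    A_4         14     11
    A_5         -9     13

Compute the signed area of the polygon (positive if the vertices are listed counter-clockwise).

239.5

Apply the shoelace formula: 2A = Σ (x_i·y_{i+1} − x_{i+1}·y_i), indices taken mod 5.
Cross-terms: -7, -7, -21, 281, 233  ⇒  Σ = 479
Signed area = Σ/2 = 239.5 (positive ⇒ counter-clockwise traversal).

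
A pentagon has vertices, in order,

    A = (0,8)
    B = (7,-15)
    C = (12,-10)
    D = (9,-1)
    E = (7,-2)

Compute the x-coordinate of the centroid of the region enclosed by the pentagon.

1184/177

Apply the shoelace (surveyor's) formula. First the cross-terms c_i = x_i·y_{i+1} − x_{i+1}·y_i:
  -56, 110, 78, -11, 56  ⇒  2A = 177, A = 88.5.
Then Σ (x_i + x_{i+1})·c_i = 3552, so x̄ = 3552 / (6·88.5) = 1184/177.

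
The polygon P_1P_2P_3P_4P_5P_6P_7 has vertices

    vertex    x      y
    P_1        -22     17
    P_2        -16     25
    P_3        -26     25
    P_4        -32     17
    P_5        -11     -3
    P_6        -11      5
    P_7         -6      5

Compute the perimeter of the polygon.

92

|P_1P_2| = √((6)² + (8)²) = √100 = 10
|P_2P_3| = √((-10)² + (0)²) = √100 = 10
|P_3P_4| = √((-6)² + (-8)²) = √100 = 10
|P_4P_5| = √((21)² + (-20)²) = √841 = 29
|P_5P_6| = √((0)² + (8)²) = √64 = 8
|P_6P_7| = √((5)² + (0)²) = √25 = 5
|P_7P_1| = √((-16)² + (12)²) = √400 = 20
Perimeter = 10 + 10 + 10 + 29 + 8 + 5 + 20 = 92.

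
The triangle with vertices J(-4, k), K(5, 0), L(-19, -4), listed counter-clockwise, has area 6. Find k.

Write out the shoelace sum; only the two edges meeting at J involve k:
2·Area = [((-19)·k − (-4)·(-4)) + ((-4)·0 − 5·k)] + -20
       = -24·k + -36 = 12
⇒ k = -2.

-2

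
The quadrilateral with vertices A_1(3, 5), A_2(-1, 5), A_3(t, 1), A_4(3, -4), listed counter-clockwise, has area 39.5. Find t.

-4

Write out the shoelace sum; only the two edges meeting at A_3 involve t:
2·Area = [((-1)·1 − t·5) + (t·(-4) − 3·1)] + 47
       = -9·t + 43 = 79
⇒ t = -4.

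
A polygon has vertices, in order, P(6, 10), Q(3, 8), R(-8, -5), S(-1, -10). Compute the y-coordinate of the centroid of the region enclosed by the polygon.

Apply the shoelace formula. First the cross-terms c_i = x_i·y_{i+1} − x_{i+1}·y_i:
  18, 49, 75, 50  ⇒  2A = 192, A = 96.
Then Σ (y_i + y_{i+1})·c_i = -654, so ȳ = -654 / (6·96) = -109/96.

-109/96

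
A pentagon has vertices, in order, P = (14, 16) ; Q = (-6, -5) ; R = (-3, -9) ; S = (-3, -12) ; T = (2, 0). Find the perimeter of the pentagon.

70

|PQ| = √((-20)² + (-21)²) = √841 = 29
|QR| = √((3)² + (-4)²) = √25 = 5
|RS| = √((0)² + (-3)²) = √9 = 3
|ST| = √((5)² + (12)²) = √169 = 13
|TP| = √((12)² + (16)²) = √400 = 20
Perimeter = 29 + 5 + 3 + 13 + 20 = 70.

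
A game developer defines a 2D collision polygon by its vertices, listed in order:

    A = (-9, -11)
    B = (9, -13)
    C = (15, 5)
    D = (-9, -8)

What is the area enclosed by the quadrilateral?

Apply the shoelace (surveyor's) formula: 2A = Σ (x_i·y_{i+1} − x_{i+1}·y_i), indices taken mod 4.
Σ = (216) + (240) + (-75) + (27) = 408
Area = |Σ|/2 = 204.

204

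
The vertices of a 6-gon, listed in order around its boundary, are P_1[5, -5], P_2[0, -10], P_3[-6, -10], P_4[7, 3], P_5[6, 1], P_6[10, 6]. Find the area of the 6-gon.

61.5

Apply Gauss's area formula: 2A = Σ (x_i·y_{i+1} − x_{i+1}·y_i), indices taken mod 6.
P_1→P_2: (5)(-10) − (0)(-5) = -50
P_2→P_3: (0)(-10) − (-6)(-10) = -60
P_3→P_4: (-6)(3) − (7)(-10) = 52
P_4→P_5: (7)(1) − (6)(3) = -11
P_5→P_6: (6)(6) − (10)(1) = 26
P_6→P_1: (10)(-5) − (5)(6) = -80
Σ = -123
Area = |Σ|/2 = 61.5.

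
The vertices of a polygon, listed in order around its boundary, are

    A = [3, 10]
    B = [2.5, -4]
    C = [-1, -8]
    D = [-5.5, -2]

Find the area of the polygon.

76

Cross-terms: -37, -24, -42, -49  ⇒  Σ = -152
Area = |Σ|/2 = 76.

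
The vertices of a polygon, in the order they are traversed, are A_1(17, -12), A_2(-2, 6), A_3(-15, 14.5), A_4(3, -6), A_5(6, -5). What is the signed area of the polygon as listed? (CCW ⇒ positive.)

109.75

Apply the shoelace formula: 2A = Σ (x_i·y_{i+1} − x_{i+1}·y_i), indices taken mod 5.
Σ = (78) + (61) + (46.5) + (21) + (13) = 219.5
Signed area = Σ/2 = 109.75 (positive ⇒ counter-clockwise traversal).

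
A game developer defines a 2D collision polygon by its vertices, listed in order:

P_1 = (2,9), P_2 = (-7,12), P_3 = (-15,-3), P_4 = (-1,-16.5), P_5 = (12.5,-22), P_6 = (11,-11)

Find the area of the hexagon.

Apply Gauss's area formula: 2A = Σ (x_i·y_{i+1} − x_{i+1}·y_i), indices taken mod 6.
Σ = (87) + (201) + (244.5) + (228.25) + (104.5) + (121) = 986.25
Area = |Σ|/2 = 493.125.

493.125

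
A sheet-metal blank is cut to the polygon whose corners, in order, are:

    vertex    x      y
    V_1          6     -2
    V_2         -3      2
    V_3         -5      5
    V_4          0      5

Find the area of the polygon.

27

Apply the shoelace (surveyor's) formula: 2A = Σ (x_i·y_{i+1} − x_{i+1}·y_i), indices taken mod 4.
Cross-terms: 6, -5, -25, -30  ⇒  Σ = -54
Area = |Σ|/2 = 27.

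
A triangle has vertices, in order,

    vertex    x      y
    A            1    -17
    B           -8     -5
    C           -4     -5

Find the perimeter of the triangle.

|AB| = √((-9)² + (12)²) = √225 = 15
|BC| = √((4)² + (0)²) = √16 = 4
|CA| = √((5)² + (-12)²) = √169 = 13
Perimeter = 15 + 4 + 13 = 32.

32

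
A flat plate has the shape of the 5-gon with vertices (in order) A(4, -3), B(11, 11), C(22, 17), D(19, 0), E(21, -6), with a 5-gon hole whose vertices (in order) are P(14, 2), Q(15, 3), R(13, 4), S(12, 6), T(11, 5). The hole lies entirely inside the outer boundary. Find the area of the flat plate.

222.5

Outer boundary:
A→B: (4)(11) − (11)(-3) = 77
B→C: (11)(17) − (22)(11) = -55
C→D: (22)(0) − (19)(17) = -323
D→E: (19)(-6) − (21)(0) = -114
E→A: (21)(-3) − (4)(-6) = -39
Σ = -454
Area = |Σ|/2 = 227.
Hole:
Cross-terms: 12, 21, 30, -6, -48  ⇒  Σ = 9
Area = |Σ|/2 = 4.5.
Net area = 227 − 4.5 = 222.5.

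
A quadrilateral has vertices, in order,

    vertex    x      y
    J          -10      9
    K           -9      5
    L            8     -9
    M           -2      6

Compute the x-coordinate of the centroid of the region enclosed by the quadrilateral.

Apply the shoelace (surveyor's) formula. First the cross-terms c_i = x_i·y_{i+1} − x_{i+1}·y_i:
  31, 41, 30, 42  ⇒  2A = 144, A = 72.
Then Σ (x_i + x_{i+1})·c_i = -954, so x̄ = -954 / (6·72) = -53/24.

-53/24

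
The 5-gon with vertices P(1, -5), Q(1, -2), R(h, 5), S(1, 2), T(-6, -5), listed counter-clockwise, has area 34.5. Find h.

6

The doubled signed area Σ (x_i y_{i+1} − x_{i+1} y_i) is linear in h.
With h=0 it equals 45; the coefficient of h is 4 (from the two edges through R).
So 4·h + 45 = 2·34.5 = 69 ⇒ h = 6.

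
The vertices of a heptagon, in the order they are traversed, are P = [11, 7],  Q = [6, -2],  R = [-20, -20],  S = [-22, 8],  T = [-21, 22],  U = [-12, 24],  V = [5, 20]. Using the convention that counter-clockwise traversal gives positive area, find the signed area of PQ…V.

-962.5

Apply the surveyor's formula: 2A = Σ (x_i·y_{i+1} − x_{i+1}·y_i), indices taken mod 7.
P→Q: (11)(-2) − (6)(7) = -64
Q→R: (6)(-20) − (-20)(-2) = -160
R→S: (-20)(8) − (-22)(-20) = -600
S→T: (-22)(22) − (-21)(8) = -316
T→U: (-21)(24) − (-12)(22) = -240
U→V: (-12)(20) − (5)(24) = -360
V→P: (5)(7) − (11)(20) = -185
Σ = -1925
Signed area = Σ/2 = -962.5 (negative ⇒ clockwise traversal).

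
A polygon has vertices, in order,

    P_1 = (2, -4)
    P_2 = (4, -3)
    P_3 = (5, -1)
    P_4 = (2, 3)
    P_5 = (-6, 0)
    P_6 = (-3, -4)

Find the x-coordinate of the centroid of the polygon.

Apply Gauss's area formula. First the cross-terms c_i = x_i·y_{i+1} − x_{i+1}·y_i:
  10, 11, 17, 18, 24, 20  ⇒  2A = 100, A = 50.
Then Σ (x_i + x_{i+1})·c_i = -30, so x̄ = -30 / (6·50) = -0.1.

-0.1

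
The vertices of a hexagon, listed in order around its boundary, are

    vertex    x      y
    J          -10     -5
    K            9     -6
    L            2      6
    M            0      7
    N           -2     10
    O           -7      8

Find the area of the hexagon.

Apply the surveyor's formula: 2A = Σ (x_i·y_{i+1} − x_{i+1}·y_i), indices taken mod 6.
J→K: (-10)(-6) − (9)(-5) = 105
K→L: (9)(6) − (2)(-6) = 66
L→M: (2)(7) − (0)(6) = 14
M→N: (0)(10) − (-2)(7) = 14
N→O: (-2)(8) − (-7)(10) = 54
O→J: (-7)(-5) − (-10)(8) = 115
Σ = 368
Area = |Σ|/2 = 184.

184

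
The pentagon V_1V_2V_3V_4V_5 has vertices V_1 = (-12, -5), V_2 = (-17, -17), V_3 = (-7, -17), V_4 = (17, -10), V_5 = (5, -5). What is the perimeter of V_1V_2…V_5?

78

|V_1V_2| = √((-5)² + (-12)²) = √169 = 13
|V_2V_3| = √((10)² + (0)²) = √100 = 10
|V_3V_4| = √((24)² + (7)²) = √625 = 25
|V_4V_5| = √((-12)² + (5)²) = √169 = 13
|V_5V_1| = √((-17)² + (0)²) = √289 = 17
Perimeter = 13 + 10 + 25 + 13 + 17 = 78.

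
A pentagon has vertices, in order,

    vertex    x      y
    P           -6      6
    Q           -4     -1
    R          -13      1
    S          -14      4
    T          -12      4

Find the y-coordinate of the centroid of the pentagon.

Apply the surveyor's formula. First the cross-terms c_i = x_i·y_{i+1} − x_{i+1}·y_i:
  30, -17, -38, -8, -48  ⇒  2A = -81, A = -40.5.
Then Σ (y_i + y_{i+1})·c_i = -584, so ȳ = -584 / (6·(-40.5)) = 584/243.

584/243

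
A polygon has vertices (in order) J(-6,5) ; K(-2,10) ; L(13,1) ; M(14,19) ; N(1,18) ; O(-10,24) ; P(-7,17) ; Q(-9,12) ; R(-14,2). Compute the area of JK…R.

Apply Gauss's area formula: 2A = Σ (x_i·y_{i+1} − x_{i+1}·y_i), indices taken mod 9.
Σ = (-50) + (-132) + (233) + (233) + (204) + (-2) + (69) + (150) + (-58) = 647
Area = |Σ|/2 = 323.5.

323.5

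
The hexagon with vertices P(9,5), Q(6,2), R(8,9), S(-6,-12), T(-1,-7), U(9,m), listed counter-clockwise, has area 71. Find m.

Write out the shoelace sum; only the two edges meeting at U involve m:
2·Area = [((-1)·m − 9·(-7)) + (9·5 − 9·m)] + 14
       = -10·m + 122 = 142
⇒ m = -2.

-2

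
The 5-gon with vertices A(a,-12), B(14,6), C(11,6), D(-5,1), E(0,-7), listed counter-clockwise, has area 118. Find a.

-2

Write out the shoelace sum; only the two edges meeting at A involve a:
2·Area = [(0·(-12) − a·(-7)) + (a·6 − 14·(-12))] + 94
       = 13·a + 262 = 236
⇒ a = -2.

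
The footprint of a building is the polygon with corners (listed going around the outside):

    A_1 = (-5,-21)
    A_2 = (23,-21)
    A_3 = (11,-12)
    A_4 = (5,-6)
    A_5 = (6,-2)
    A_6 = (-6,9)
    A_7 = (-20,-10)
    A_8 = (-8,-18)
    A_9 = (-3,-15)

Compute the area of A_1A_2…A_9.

589.5

Apply Gauss's area formula: 2A = Σ (x_i·y_{i+1} − x_{i+1}·y_i), indices taken mod 9.
Σ = (588) + (-45) + (-6) + (26) + (42) + (240) + (280) + (66) + (-12) = 1179
Area = |Σ|/2 = 589.5.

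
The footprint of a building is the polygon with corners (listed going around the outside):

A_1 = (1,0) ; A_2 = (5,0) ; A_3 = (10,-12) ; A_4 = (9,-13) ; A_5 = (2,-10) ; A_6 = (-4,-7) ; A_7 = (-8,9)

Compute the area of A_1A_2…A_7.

150.5

Apply Gauss's area formula: 2A = Σ (x_i·y_{i+1} − x_{i+1}·y_i), indices taken mod 7.
Σ = (0) + (-60) + (-22) + (-64) + (-54) + (-92) + (-9) = -301
Area = |Σ|/2 = 150.5.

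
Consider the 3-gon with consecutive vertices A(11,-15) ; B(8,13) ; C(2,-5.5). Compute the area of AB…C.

Apply Gauss's area formula: 2A = Σ (x_i·y_{i+1} − x_{i+1}·y_i), indices taken mod 3.
Σ = (263) + (-70) + (30.5) = 223.5
Area = |Σ|/2 = 111.75.

111.75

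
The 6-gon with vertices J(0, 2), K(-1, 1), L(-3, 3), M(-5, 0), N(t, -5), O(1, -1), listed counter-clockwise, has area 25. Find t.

The doubled signed area Σ (x_i y_{i+1} − x_{i+1} y_i) is linear in t.
With t=0 it equals 49; the coefficient of t is -1 (from the two edges through N).
So -1·t + 49 = 2·25 = 50 ⇒ t = -1.

-1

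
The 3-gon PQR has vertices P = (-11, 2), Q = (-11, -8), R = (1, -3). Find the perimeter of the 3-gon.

36

|PQ| = √((0)² + (-10)²) = √100 = 10
|QR| = √((12)² + (5)²) = √169 = 13
|RP| = √((-12)² + (5)²) = √169 = 13
Perimeter = 10 + 13 + 13 = 36.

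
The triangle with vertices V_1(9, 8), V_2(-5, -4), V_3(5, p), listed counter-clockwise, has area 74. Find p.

Write out the shoelace sum; only the two edges meeting at V_3 involve p:
2·Area = [((-5)·p − 5·(-4)) + (5·8 − 9·p)] + 4
       = -14·p + 64 = 148
⇒ p = -6.

-6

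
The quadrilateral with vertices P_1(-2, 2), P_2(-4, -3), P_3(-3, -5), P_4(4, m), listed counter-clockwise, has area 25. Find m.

3

The doubled signed area Σ (x_i y_{i+1} − x_{i+1} y_i) is linear in m.
With m=0 it equals 53; the coefficient of m is -1 (from the two edges through P_4).
So -1·m + 53 = 2·25 = 50 ⇒ m = 3.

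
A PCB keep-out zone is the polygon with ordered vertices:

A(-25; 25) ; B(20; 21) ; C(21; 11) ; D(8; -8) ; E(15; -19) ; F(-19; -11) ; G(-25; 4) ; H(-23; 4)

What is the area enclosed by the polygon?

Apply the shoelace (surveyor's) formula: 2A = Σ (x_i·y_{i+1} − x_{i+1}·y_i), indices taken mod 8.
Σ = (-1025) + (-221) + (-256) + (-32) + (-526) + (-351) + (-8) + (-475) = -2894
Area = |Σ|/2 = 1447.

1447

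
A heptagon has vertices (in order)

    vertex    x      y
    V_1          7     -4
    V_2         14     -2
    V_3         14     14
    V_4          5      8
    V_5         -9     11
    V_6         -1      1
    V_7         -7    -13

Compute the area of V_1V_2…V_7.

288

Cross-terms: 42, 224, 42, 127, 2, 20, 119  ⇒  Σ = 576
Area = |Σ|/2 = 288.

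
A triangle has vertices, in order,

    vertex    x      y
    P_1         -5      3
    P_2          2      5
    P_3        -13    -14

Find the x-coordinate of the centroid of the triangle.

-16/3

Apply the shoelace (surveyor's) formula. First the cross-terms c_i = x_i·y_{i+1} − x_{i+1}·y_i:
  -31, 37, -109  ⇒  2A = -103, A = -51.5.
Then Σ (x_i + x_{i+1})·c_i = 1648, so x̄ = 1648 / (6·(-51.5)) = -16/3.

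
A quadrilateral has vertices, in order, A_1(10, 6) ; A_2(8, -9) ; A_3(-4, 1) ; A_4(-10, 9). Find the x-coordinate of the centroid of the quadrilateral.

Apply Gauss's area formula. First the cross-terms c_i = x_i·y_{i+1} − x_{i+1}·y_i:
  -138, -28, -26, -150  ⇒  2A = -342, A = -171.
Then Σ (x_i + x_{i+1})·c_i = -2232, so x̄ = -2232 / (6·(-171)) = 124/57.

124/57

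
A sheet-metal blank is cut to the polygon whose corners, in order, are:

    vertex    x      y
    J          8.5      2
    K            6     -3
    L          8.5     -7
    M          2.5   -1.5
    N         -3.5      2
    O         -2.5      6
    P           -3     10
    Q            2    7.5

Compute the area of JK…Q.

Apply the shoelace (surveyor's) formula: 2A = Σ (x_i·y_{i+1} − x_{i+1}·y_i), indices taken mod 8.
Σ = (-37.5) + (-16.5) + (4.75) + (-0.25) + (-16) + (-7) + (-42.5) + (-59.75) = -174.75
Area = |Σ|/2 = 87.375.

87.375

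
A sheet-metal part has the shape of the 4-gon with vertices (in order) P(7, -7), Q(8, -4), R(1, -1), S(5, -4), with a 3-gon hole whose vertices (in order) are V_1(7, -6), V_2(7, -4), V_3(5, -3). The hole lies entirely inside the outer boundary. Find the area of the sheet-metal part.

7

Outer boundary:
Cross-terms: 28, -4, 1, -7  ⇒  Σ = 18
Area = |Σ|/2 = 9.
Hole:
Apply Gauss's area formula: 2A = Σ (x_i·y_{i+1} − x_{i+1}·y_i), indices taken mod 3.
Cross-terms: 14, -1, -9  ⇒  Σ = 4
Area = |Σ|/2 = 2.
Net area = 9 − 2 = 7.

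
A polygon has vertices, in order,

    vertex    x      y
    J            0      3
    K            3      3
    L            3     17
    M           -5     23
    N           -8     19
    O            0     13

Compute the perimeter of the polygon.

|JK| = √((3)² + (0)²) = √9 = 3
|KL| = √((0)² + (14)²) = √196 = 14
|LM| = √((-8)² + (6)²) = √100 = 10
|MN| = √((-3)² + (-4)²) = √25 = 5
|NO| = √((8)² + (-6)²) = √100 = 10
|OJ| = √((0)² + (-10)²) = √100 = 10
Perimeter = 3 + 14 + 10 + 5 + 10 + 10 = 52.

52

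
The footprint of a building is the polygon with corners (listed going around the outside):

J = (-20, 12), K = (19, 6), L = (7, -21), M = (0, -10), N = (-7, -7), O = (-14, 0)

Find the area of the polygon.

597.5

Apply the shoelace (surveyor's) formula: 2A = Σ (x_i·y_{i+1} − x_{i+1}·y_i), indices taken mod 6.
J→K: (-20)(6) − (19)(12) = -348
K→L: (19)(-21) − (7)(6) = -441
L→M: (7)(-10) − (0)(-21) = -70
M→N: (0)(-7) − (-7)(-10) = -70
N→O: (-7)(0) − (-14)(-7) = -98
O→J: (-14)(12) − (-20)(0) = -168
Σ = -1195
Area = |Σ|/2 = 597.5.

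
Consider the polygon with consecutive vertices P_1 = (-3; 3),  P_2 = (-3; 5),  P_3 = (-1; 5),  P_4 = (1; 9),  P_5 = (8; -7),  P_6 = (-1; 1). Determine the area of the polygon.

Apply the surveyor's formula: 2A = Σ (x_i·y_{i+1} − x_{i+1}·y_i), indices taken mod 6.
Σ = (-6) + (-10) + (-14) + (-79) + (1) + (0) = -108
Area = |Σ|/2 = 54.

54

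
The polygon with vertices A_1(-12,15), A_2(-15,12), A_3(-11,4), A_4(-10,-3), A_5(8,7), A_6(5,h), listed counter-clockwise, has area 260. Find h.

15

The doubled signed area Σ (x_i y_{i+1} − x_{i+1} y_i) is linear in h.
With h=0 it equals 220; the coefficient of h is 20 (from the two edges through A_6).
So 20·h + 220 = 2·260 = 520 ⇒ h = 15.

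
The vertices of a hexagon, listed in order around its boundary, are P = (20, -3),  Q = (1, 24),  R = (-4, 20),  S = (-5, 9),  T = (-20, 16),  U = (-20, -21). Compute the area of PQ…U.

991.5

P→Q: (20)(24) − (1)(-3) = 483
Q→R: (1)(20) − (-4)(24) = 116
R→S: (-4)(9) − (-5)(20) = 64
S→T: (-5)(16) − (-20)(9) = 100
T→U: (-20)(-21) − (-20)(16) = 740
U→P: (-20)(-3) − (20)(-21) = 480
Σ = 1983
Area = |Σ|/2 = 991.5.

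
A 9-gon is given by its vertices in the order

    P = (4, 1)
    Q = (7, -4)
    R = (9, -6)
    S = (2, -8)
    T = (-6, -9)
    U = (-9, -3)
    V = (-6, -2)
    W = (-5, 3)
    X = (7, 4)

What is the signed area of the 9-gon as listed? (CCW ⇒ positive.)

-148

Σ = (-23) + (-6) + (-60) + (-66) + (-63) + (0) + (-28) + (-41) + (-9) = -296
Signed area = Σ/2 = -148 (negative ⇒ clockwise traversal).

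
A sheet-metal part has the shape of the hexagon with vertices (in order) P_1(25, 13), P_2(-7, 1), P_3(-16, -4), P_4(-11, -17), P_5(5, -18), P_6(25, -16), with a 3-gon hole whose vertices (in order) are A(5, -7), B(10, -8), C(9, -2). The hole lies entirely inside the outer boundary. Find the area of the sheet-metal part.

868.5

Outer boundary:
Apply Gauss's area formula: 2A = Σ (x_i·y_{i+1} − x_{i+1}·y_i), indices taken mod 6.
Σ = (116) + (44) + (228) + (283) + (370) + (725) = 1766
Area = |Σ|/2 = 883.
Hole:
Apply the shoelace formula: 2A = Σ (x_i·y_{i+1} − x_{i+1}·y_i), indices taken mod 3.
Cross-terms: 30, 52, -53  ⇒  Σ = 29
Area = |Σ|/2 = 14.5.
Net area = 883 − 14.5 = 868.5.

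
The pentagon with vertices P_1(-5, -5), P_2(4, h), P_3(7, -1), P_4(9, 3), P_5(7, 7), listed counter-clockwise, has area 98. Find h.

-9

Write out the shoelace sum; only the two edges meeting at P_2 involve h:
2·Area = [((-5)·h − 4·(-5)) + (4·(-1) − 7·h)] + 72
       = -12·h + 88 = 196
⇒ h = -9.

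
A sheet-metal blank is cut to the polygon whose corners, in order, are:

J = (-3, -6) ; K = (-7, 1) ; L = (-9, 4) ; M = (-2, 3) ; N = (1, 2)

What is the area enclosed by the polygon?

45

Apply the surveyor's formula: 2A = Σ (x_i·y_{i+1} − x_{i+1}·y_i), indices taken mod 5.
Cross-terms: -45, -19, -19, -7, 0  ⇒  Σ = -90
Area = |Σ|/2 = 45.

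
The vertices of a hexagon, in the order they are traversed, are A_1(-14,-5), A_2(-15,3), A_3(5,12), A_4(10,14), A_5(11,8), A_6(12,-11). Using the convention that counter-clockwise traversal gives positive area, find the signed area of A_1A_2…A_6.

-433.5

A_1→A_2: (-14)(3) − (-15)(-5) = -117
A_2→A_3: (-15)(12) − (5)(3) = -195
A_3→A_4: (5)(14) − (10)(12) = -50
A_4→A_5: (10)(8) − (11)(14) = -74
A_5→A_6: (11)(-11) − (12)(8) = -217
A_6→A_1: (12)(-5) − (-14)(-11) = -214
Σ = -867
Signed area = Σ/2 = -433.5 (negative ⇒ clockwise traversal).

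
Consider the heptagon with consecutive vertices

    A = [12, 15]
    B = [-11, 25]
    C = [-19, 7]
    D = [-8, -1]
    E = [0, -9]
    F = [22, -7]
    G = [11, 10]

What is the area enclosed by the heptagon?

775

Apply Gauss's area formula: 2A = Σ (x_i·y_{i+1} − x_{i+1}·y_i), indices taken mod 7.
Σ = (465) + (398) + (75) + (72) + (198) + (297) + (45) = 1550
Area = |Σ|/2 = 775.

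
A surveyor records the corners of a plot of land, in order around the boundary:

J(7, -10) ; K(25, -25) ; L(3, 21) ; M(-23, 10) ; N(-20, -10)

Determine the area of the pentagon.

944

Apply the shoelace (surveyor's) formula: 2A = Σ (x_i·y_{i+1} − x_{i+1}·y_i), indices taken mod 5.
J→K: (7)(-25) − (25)(-10) = 75
K→L: (25)(21) − (3)(-25) = 600
L→M: (3)(10) − (-23)(21) = 513
M→N: (-23)(-10) − (-20)(10) = 430
N→J: (-20)(-10) − (7)(-10) = 270
Σ = 1888
Area = |Σ|/2 = 944.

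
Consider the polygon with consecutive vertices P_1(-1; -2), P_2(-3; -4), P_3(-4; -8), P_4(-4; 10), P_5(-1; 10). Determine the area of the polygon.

42

Apply the shoelace formula: 2A = Σ (x_i·y_{i+1} − x_{i+1}·y_i), indices taken mod 5.
Σ = (-2) + (8) + (-72) + (-30) + (12) = -84
Area = |Σ|/2 = 42.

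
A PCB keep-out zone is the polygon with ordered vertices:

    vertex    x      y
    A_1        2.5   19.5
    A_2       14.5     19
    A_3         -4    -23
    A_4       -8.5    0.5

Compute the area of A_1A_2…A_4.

Σ = (-235.25) + (-257.5) + (-197.5) + (-167) = -857.25
Area = |Σ|/2 = 428.625.

428.625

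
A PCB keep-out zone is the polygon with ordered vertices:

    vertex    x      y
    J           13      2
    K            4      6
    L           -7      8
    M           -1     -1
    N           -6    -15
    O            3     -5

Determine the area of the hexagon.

Apply Gauss's area formula: 2A = Σ (x_i·y_{i+1} − x_{i+1}·y_i), indices taken mod 6.
Σ = (70) + (74) + (15) + (9) + (75) + (71) = 314
Area = |Σ|/2 = 157.

157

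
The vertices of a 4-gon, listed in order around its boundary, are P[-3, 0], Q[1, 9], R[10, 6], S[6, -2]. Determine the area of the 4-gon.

86.5

Σ = (-27) + (-84) + (-56) + (-6) = -173
Area = |Σ|/2 = 86.5.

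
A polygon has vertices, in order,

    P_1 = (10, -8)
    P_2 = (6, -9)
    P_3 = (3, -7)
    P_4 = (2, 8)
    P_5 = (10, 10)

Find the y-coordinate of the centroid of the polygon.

64/111

Apply Gauss's area formula. First the cross-terms c_i = x_i·y_{i+1} − x_{i+1}·y_i:
  -42, -15, 38, -60, -180  ⇒  2A = -259, A = -129.5.
Then Σ (y_i + y_{i+1})·c_i = -448, so ȳ = -448 / (6·(-129.5)) = 64/111.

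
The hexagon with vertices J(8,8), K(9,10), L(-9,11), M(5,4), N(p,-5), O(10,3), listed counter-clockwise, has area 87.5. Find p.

The doubled signed area Σ (x_i y_{i+1} − x_{i+1} y_i) is linear in p.
With p=0 it equals 187; the coefficient of p is -1 (from the two edges through N).
So -1·p + 187 = 2·87.5 = 175 ⇒ p = 12.

12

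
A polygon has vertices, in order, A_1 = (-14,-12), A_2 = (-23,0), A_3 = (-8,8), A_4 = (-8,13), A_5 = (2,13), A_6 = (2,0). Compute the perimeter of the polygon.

|A_1A_2| = √((-9)² + (12)²) = √225 = 15
|A_2A_3| = √((15)² + (8)²) = √289 = 17
|A_3A_4| = √((0)² + (5)²) = √25 = 5
|A_4A_5| = √((10)² + (0)²) = √100 = 10
|A_5A_6| = √((0)² + (-13)²) = √169 = 13
|A_6A_1| = √((-16)² + (-12)²) = √400 = 20
Perimeter = 15 + 17 + 5 + 10 + 13 + 20 = 80.

80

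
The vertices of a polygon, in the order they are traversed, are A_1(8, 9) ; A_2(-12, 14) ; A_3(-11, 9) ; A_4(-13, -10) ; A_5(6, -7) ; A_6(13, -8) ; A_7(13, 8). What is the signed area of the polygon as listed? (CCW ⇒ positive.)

474

Apply the shoelace formula: 2A = Σ (x_i·y_{i+1} − x_{i+1}·y_i), indices taken mod 7.
Σ = (220) + (46) + (227) + (151) + (43) + (208) + (53) = 948
Signed area = Σ/2 = 474 (positive ⇒ counter-clockwise traversal).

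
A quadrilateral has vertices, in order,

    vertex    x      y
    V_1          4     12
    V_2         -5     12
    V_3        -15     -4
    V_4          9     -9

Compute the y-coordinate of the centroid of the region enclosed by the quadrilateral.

Apply the shoelace (surveyor's) formula. First the cross-terms c_i = x_i·y_{i+1} − x_{i+1}·y_i:
  108, 200, 171, 144  ⇒  2A = 623, A = 311.5.
Then Σ (y_i + y_{i+1})·c_i = 2401, so ȳ = 2401 / (6·311.5) = 343/267.

343/267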